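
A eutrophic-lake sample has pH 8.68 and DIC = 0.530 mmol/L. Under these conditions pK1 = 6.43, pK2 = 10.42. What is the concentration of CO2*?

α₀ = 1 / (1 + K1/[H⁺] + K1K2/[H⁺]²) = 1 / (1 + 10^+2.25 + 10^+0.51)
   = 1 / (1 + 177.83 + 3.2359) = 1/182.06 = 0.005493
[CO2*] = α₀ × DIC = 0.005493 × 0.530 = 0.00291 mmol/L = 2.91 μmol/L

[CO2*] = 2.91 μmol/L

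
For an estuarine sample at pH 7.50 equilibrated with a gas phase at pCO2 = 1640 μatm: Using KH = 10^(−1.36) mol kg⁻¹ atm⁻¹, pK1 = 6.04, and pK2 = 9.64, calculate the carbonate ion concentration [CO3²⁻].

[CO3²⁻] = 15.0 μmol/kg

[CO2*] = KH · pCO2 = 10^(−1.36) × 1640×10^-6 = 7.159×10^-5 mol/kg
α₀ = 1/(1 + K1/[H⁺] + K1K2/[H⁺]²) = 1/(1 + 10^+1.46 + 10^-0.68) = 0.03328
DIC = [CO2*]/α₀ = 7.159×10^-5 / 0.03328 = 2.151 mmol/kg
[CO3²⁻] = α₂·DIC; α₂ = 0.006953, so [CO3²⁻] = 0.006953 × 2.151 = 0.0150 mmol/kg = 15.0 μmol/kg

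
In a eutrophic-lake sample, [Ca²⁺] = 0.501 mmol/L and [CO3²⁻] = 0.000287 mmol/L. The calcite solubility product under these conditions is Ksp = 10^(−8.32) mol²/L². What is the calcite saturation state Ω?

Ksp = 10^(−8.32) = 4.786×10^-9
Ω = [Ca²⁺][CO3²⁻]/Ksp = (0.501×10^-3)(0.000287×10^-3) / 4.786×10^-9 = 0.0300

Ω = 0.0300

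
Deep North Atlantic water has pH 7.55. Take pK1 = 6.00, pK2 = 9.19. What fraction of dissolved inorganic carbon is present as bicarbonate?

α₁ = 0.951

α₁ = 1 / (1 + [H⁺]/K1 + K2/[H⁺]) = 1 / (1 + 10^-1.55 + 10^-1.64)
   = 1 / (1 + 0.028184 + 0.022909) = 1/1.0511 = 0.9514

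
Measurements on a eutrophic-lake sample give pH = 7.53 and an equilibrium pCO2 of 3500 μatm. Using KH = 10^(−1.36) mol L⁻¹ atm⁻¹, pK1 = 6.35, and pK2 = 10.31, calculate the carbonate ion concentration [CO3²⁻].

[CO3²⁻] = 3.84 μmol/L

[CO2*] = KH · pCO2 = 10^(−1.36) × 3500×10^-6 = 1.528×10^-4 mol/L
α₀ = 1/(1 + K1/[H⁺] + K1K2/[H⁺]²) = 1/(1 + 10^+1.18 + 10^-1.60) = 0.06188
DIC = [CO2*]/α₀ = 1.528×10^-4 / 0.06188 = 2.469 mmol/L
[CO3²⁻] = α₂·DIC; α₂ = 0.001554, so [CO3²⁻] = 0.001554 × 2.469 = 0.00384 mmol/L = 3.84 μmol/L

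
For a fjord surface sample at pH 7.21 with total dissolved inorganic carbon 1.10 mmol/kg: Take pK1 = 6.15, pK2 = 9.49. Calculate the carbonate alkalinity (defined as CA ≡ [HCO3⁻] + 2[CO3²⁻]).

CA = [HCO3⁻] + 2[CO3²⁻] = (α₁ + 2α₂)·DIC
At pH 7.21: [H⁺]/K1 = 10^-1.06 = 0.087096, K2/[H⁺] = 10^-2.28 = 0.0052481
α₁ = 1/(1 + 0.087096 + 0.0052481) = 1/1.0923 = 0.9155; α₂ = α₁·K2/[H⁺] = 0.004804
α₁ + 2α₂ = 0.9251
CA = 0.9251 × 1.10 = 1.02 mmol/kg

CA = 1.02 mmol/kg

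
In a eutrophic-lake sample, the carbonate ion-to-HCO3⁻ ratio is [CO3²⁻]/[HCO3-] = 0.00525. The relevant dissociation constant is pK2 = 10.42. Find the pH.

From K2 = [H⁺][CO3²⁻]/[HCO3-]:  pH = pK2 + log₁₀([CO3²⁻]/[HCO3-])
log₁₀(0.00525) = -2.280
pH = 10.42 + (-2.280) = 8.14

pH = 8.14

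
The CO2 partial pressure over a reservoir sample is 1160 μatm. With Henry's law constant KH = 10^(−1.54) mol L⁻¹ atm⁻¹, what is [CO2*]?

KH = 10^(−1.54) = 2.884×10^-2 mol L⁻¹ atm⁻¹
[CO2*] = KH · pCO2 = 2.884×10^-2 × 1160×10^-6 atm = 3.35×10^-5 mol/L

[CO2*] = 33.5 μmol/L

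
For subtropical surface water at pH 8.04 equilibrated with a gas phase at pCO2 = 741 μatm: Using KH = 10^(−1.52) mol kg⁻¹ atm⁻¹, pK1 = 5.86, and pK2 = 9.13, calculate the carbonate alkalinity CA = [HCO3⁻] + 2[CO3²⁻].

[CO2*] = KH · pCO2 = 10^(−1.52) × 741×10^-6 = 2.238×10^-5 mol/kg
α₀ = 1/(1 + K1/[H⁺] + K1K2/[H⁺]²) = 1/(1 + 10^+2.18 + 10^+1.09) = 0.006073
DIC = [CO2*]/α₀ = 2.238×10^-5 / 0.006073 = 3.685 mmol/kg
CA = (α₁ + 2α₂)·DIC = (0.9192 + 2×0.07472) × 3.685 = 3.94 mmol/kg

CA = 3.94 mmol/kg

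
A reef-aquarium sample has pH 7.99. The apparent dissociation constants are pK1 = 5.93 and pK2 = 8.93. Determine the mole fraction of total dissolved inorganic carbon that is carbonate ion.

α₂ = 1 / (1 + [H⁺]/K2 + [H⁺]²/(K1K2)) = 1 / (1 + 10^+0.94 + 10^-1.12)
   = 1 / (1 + 8.7096 + 0.075858) = 1/9.7855 = 0.1022

α₂ = 0.102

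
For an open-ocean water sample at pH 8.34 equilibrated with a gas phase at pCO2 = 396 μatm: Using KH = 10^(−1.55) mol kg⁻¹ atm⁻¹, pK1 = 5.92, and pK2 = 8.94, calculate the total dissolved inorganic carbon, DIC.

[CO2*] = KH · pCO2 = 10^(−1.55) × 396×10^-6 = 1.116×10^-5 mol/kg
α₀ = 1/(1 + K1/[H⁺] + K1K2/[H⁺]²) = 1/(1 + 10^+2.42 + 10^+1.82) = 0.003029
DIC = [CO2*]/α₀ = 1.116×10^-5 / 0.003029 = 3.68 mmol/kg

DIC = 3.68 mmol/kg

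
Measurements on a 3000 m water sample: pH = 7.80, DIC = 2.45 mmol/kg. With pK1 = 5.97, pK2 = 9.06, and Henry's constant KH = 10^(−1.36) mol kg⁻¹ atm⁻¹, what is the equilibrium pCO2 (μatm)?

pCO2 = 776 μatm

α₀ = 1 / (1 + K1/[H⁺] + K1K2/[H⁺]²) = 1 / (1 + 10^+1.83 + 10^+0.57)
   = 1 / (1 + 67.608 + 3.7154) = 1/72.324 = 0.01383
[CO2*] = α₀ × DIC = 0.01383 × 2.45 = 0.03388 mmol/kg
pCO2 = [CO2*]/KH = 3.388×10^-5 / 4.365×10^-2 = 776 μatm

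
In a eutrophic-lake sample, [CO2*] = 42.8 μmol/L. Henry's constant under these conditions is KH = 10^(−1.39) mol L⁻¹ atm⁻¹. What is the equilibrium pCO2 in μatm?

pCO2 = 1050 μatm

KH = 10^(−1.39) = 4.074×10^-2 mol L⁻¹ atm⁻¹
pCO2 = [CO2*]/KH = 42.8×10^-6 / 4.074×10^-2 = 1.05×10^-3 atm = 1050 μatm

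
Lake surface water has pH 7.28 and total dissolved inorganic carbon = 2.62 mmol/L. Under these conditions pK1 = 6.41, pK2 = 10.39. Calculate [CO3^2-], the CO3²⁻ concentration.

α₂ = 1 / (1 + [H⁺]/K2 + [H⁺]²/(K1K2)) = 1 / (1 + 10^+3.11 + 10^+2.24)
   = 1 / (1 + 1288.2 + 173.78) = 1/1463.0 = 0.0006835
[CO3²⁻] = α₂ × DIC = 0.0006835 × 2.62 = 0.00179 mmol/L = 1.79 μmol/L

[CO3²⁻] = 1.79 μmol/L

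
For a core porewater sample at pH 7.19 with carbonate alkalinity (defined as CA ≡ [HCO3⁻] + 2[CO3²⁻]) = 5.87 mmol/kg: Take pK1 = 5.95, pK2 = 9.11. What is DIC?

CA = [HCO3⁻] + 2[CO3²⁻] = (α₁ + 2α₂)·DIC
At pH 7.19: [H⁺]/K1 = 10^-1.24 = 0.057544, K2/[H⁺] = 10^-1.92 = 0.012023
α₁ = 1/(1 + 0.057544 + 0.012023) = 1/1.0696 = 0.9350; α₂ = α₁·K2/[H⁺] = 0.01124
α₁ + 2α₂ = 0.9574
DIC = CA / (α₁ + 2α₂) = 5.87 / 0.9574 = 6.13 mmol/kg

DIC = 6.13 mmol/kg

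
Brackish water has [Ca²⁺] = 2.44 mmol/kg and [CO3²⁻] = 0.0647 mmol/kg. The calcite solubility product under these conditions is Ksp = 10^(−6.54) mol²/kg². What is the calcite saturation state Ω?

Ω = 0.547

Ksp = 10^(−6.54) = 2.884×10^-7
Ω = [Ca²⁺][CO3²⁻]/Ksp = (2.44×10^-3)(0.0647×10^-3) / 2.884×10^-7 = 0.547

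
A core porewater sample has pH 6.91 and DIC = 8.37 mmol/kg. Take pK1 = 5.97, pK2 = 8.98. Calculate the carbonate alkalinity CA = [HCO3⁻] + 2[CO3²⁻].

CA = 7.58 mmol/kg

CA = [HCO3⁻] + 2[CO3²⁻] = (α₁ + 2α₂)·DIC
At pH 6.91: [H⁺]/K1 = 10^-0.94 = 0.11482, K2/[H⁺] = 10^-2.07 = 0.0085114
α₁ = 1/(1 + 0.11482 + 0.0085114) = 1/1.1233 = 0.8902; α₂ = α₁·K2/[H⁺] = 0.007577
α₁ + 2α₂ = 0.9054
CA = 0.9054 × 8.37 = 7.58 mmol/kg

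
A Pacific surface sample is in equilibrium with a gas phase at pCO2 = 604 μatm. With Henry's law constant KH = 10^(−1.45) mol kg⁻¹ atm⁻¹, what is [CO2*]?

KH = 10^(−1.45) = 3.548×10^-2 mol kg⁻¹ atm⁻¹
[CO2*] = KH · pCO2 = 3.548×10^-2 × 604×10^-6 atm = 2.14×10^-5 mol/kg

[CO2*] = 21.4 μmol/kg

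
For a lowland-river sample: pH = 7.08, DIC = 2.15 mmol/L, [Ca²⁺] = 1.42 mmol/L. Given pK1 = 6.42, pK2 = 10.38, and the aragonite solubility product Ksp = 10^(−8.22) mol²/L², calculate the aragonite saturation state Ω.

Ω = 0.208

α₂ = 1 / (1 + [H⁺]/K2 + [H⁺]²/(K1K2)) = 1 / (1 + 10^+3.30 + 10^+2.64)
   = 1 / (1 + 1995.3 + 436.52) = 1/2432.8 = 0.0004111
[CO3²⁻] = α₂ × DIC = 0.0004111 × 2.15 = 0.0008838 mmol/L = 0.8838 μmol/L
Ksp = 10^(−8.22) = 6.026×10^-9
Ω = [Ca²⁺][CO3²⁻]/Ksp = (1.42×10^-3)(8.838×10^-7) / 6.026×10^-9 = 0.208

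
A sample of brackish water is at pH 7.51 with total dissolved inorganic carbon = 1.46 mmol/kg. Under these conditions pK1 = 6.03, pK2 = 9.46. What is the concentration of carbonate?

[CO3²⁻] = 15.7 μmol/kg

α₂ = 1 / (1 + [H⁺]/K2 + [H⁺]²/(K1K2)) = 1 / (1 + 10^+1.95 + 10^+0.47)
   = 1 / (1 + 89.125 + 2.9512) = 1/93.076 = 0.01074
[CO3²⁻] = α₂ × DIC = 0.01074 × 1.46 = 0.0157 mmol/kg = 15.7 μmol/kg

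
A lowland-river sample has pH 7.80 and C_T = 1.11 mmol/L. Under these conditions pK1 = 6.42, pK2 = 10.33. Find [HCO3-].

α₁ = 1 / (1 + [H⁺]/K1 + K2/[H⁺]) = 1 / (1 + 10^-1.38 + 10^-2.53)
   = 1 / (1 + 0.041687 + 0.0029512) = 1/1.0446 = 0.9573
[HCO3⁻] = α₁ × DIC = 0.9573 × 1.11 = 1.06 mmol/L

[HCO3⁻] = 1.06 mmol/L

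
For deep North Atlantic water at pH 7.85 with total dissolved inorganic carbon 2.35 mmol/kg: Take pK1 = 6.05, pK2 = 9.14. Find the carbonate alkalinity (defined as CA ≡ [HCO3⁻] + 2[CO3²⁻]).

CA = 2.43 mmol/kg

CA = [HCO3⁻] + 2[CO3²⁻] = (α₁ + 2α₂)·DIC
At pH 7.85: [H⁺]/K1 = 10^-1.80 = 0.015849, K2/[H⁺] = 10^-1.29 = 0.051286
α₁ = 1/(1 + 0.015849 + 0.051286) = 1/1.0671 = 0.9371; α₂ = α₁·K2/[H⁺] = 0.04806
α₁ + 2α₂ = 1.0332
CA = 1.0332 × 2.35 = 2.43 mmol/kg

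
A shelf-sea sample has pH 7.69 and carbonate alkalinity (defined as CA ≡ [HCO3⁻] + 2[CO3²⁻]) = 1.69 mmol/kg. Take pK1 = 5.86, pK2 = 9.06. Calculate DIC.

CA = [HCO3⁻] + 2[CO3²⁻] = (α₁ + 2α₂)·DIC
At pH 7.69: [H⁺]/K1 = 10^-1.83 = 0.014791, K2/[H⁺] = 10^-1.37 = 0.042658
α₁ = 1/(1 + 0.014791 + 0.042658) = 1/1.0574 = 0.9457; α₂ = α₁·K2/[H⁺] = 0.04034
α₁ + 2α₂ = 1.0264
DIC = CA / (α₁ + 2α₂) = 1.69 / 1.0264 = 1.65 mmol/kg

DIC = 1.65 mmol/kg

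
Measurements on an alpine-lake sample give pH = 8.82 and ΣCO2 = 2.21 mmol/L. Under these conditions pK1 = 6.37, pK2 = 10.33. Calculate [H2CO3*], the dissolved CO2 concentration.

α₀ = 1 / (1 + K1/[H⁺] + K1K2/[H⁺]²) = 1 / (1 + 10^+2.45 + 10^+0.94)
   = 1 / (1 + 281.84 + 8.7096) = 1/291.55 = 0.003430
[CO2*] = α₀ × DIC = 0.003430 × 2.21 = 0.00758 mmol/L = 7.58 μmol/L

[CO2*] = 7.58 μmol/L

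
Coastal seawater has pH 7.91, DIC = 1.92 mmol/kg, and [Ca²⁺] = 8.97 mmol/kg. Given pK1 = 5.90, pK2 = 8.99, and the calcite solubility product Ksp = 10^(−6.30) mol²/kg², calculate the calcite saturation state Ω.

α₂ = 1 / (1 + [H⁺]/K2 + [H⁺]²/(K1K2)) = 1 / (1 + 10^+1.08 + 10^-0.93)
   = 1 / (1 + 12.023 + 0.11749) = 1/13.140 = 0.07610
[CO3²⁻] = α₂ × DIC = 0.07610 × 1.92 = 0.1461 mmol/kg
Ksp = 10^(−6.30) = 5.012×10^-7
Ω = [Ca²⁺][CO3²⁻]/Ksp = (8.97×10^-3)(1.461×10^-4) / 5.012×10^-7 = 2.62

Ω = 2.62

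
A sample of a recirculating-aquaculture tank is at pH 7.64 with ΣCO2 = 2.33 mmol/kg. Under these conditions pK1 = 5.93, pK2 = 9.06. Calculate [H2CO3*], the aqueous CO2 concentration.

[CO2*] = 0.0430 mmol/kg

α₀ = 1 / (1 + K1/[H⁺] + K1K2/[H⁺]²) = 1 / (1 + 10^+1.71 + 10^+0.29)
   = 1 / (1 + 51.286 + 1.9498) = 1/54.236 = 0.01844
[CO2*] = α₀ × DIC = 0.01844 × 2.33 = 0.0430 mmol/kg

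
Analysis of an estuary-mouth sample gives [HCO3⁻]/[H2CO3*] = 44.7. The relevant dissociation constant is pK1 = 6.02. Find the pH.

From K1 = [H⁺][HCO3⁻]/[H2CO3*]:  pH = pK1 + log₁₀([HCO3⁻]/[H2CO3*])
log₁₀(44.7) = +1.650
pH = 6.02 + (+1.650) = 7.67

pH = 7.67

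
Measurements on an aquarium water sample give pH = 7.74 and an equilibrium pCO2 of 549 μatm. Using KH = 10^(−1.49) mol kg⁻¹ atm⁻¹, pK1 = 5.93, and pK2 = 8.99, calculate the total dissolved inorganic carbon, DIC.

DIC = 1.23 mmol/kg

[CO2*] = KH · pCO2 = 10^(−1.49) × 549×10^-6 = 1.777×10^-5 mol/kg
α₀ = 1/(1 + K1/[H⁺] + K1K2/[H⁺]²) = 1/(1 + 10^+1.81 + 10^+0.56) = 0.01445
DIC = [CO2*]/α₀ = 1.777×10^-5 / 0.01445 = 1.23 mmol/kg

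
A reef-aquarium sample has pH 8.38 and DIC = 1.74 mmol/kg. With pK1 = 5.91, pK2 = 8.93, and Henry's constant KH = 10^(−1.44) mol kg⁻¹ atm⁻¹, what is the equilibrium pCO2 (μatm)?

pCO2 = 126 μatm

α₀ = 1 / (1 + K1/[H⁺] + K1K2/[H⁺]²) = 1 / (1 + 10^+2.47 + 10^+1.92)
   = 1 / (1 + 295.12 + 83.176) = 1/379.30 = 0.002636
[CO2*] = α₀ × DIC = 0.002636 × 1.74 = 0.004587 mmol/kg = 4.587 μmol/kg
pCO2 = [CO2*]/KH = 4.587×10^-6 / 3.631×10^-2 = 126 μatm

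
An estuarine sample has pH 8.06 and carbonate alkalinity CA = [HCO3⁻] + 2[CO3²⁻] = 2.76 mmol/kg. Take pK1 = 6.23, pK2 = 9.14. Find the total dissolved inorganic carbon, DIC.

CA = [HCO3⁻] + 2[CO3²⁻] = (α₁ + 2α₂)·DIC
At pH 8.06: [H⁺]/K1 = 10^-1.83 = 0.014791, K2/[H⁺] = 10^-1.08 = 0.083176
α₁ = 1/(1 + 0.014791 + 0.083176) = 1/1.0980 = 0.9108; α₂ = α₁·K2/[H⁺] = 0.07575
α₁ + 2α₂ = 1.0623
DIC = CA / (α₁ + 2α₂) = 2.76 / 1.0623 = 2.60 mmol/kg

DIC = 2.60 mmol/kg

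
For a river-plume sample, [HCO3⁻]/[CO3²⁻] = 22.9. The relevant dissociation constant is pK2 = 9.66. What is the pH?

From K2 = [H⁺][CO3²⁻]/[HCO3⁻]:  pH = pK2 − log₁₀([HCO3⁻]/[CO3²⁻])
log₁₀(22.9) = +1.360
pH = 9.66 − (+1.360) = 8.30

pH = 8.30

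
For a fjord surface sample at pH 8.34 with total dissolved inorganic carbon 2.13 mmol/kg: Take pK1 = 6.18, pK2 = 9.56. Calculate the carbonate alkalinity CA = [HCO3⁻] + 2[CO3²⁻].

CA = 2.24 mmol/kg

CA = [HCO3⁻] + 2[CO3²⁻] = (α₁ + 2α₂)·DIC
At pH 8.34: [H⁺]/K1 = 10^-2.16 = 0.0069183, K2/[H⁺] = 10^-1.22 = 0.060256
α₁ = 1/(1 + 0.0069183 + 0.060256) = 1/1.0672 = 0.9371; α₂ = α₁·K2/[H⁺] = 0.05646
α₁ + 2α₂ = 1.0500
CA = 1.0500 × 2.13 = 2.24 mmol/kg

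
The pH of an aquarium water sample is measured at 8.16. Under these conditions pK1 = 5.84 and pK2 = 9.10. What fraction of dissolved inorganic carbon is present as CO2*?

α₀ = 0.00428

α₀ = 1 / (1 + K1/[H⁺] + K1K2/[H⁺]²) = 1 / (1 + 10^+2.32 + 10^+1.38)
   = 1 / (1 + 208.93 + 23.988) = 1/233.92 = 0.004275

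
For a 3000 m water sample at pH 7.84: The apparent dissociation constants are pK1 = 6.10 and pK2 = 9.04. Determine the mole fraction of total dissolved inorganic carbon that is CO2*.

α₀ = 1 / (1 + K1/[H⁺] + K1K2/[H⁺]²) = 1 / (1 + 10^+1.74 + 10^+0.54)
   = 1 / (1 + 54.954 + 3.4674) = 1/59.421 = 0.01683

α₀ = 0.0168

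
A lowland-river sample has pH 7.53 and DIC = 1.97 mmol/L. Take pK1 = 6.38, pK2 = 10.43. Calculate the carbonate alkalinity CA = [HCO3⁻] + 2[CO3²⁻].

CA = 1.84 mmol/L

CA = [HCO3⁻] + 2[CO3²⁻] = (α₁ + 2α₂)·DIC
At pH 7.53: [H⁺]/K1 = 10^-1.15 = 0.070795, K2/[H⁺] = 10^-2.90 = 0.0012589
α₁ = 1/(1 + 0.070795 + 0.0012589) = 1/1.0721 = 0.9328; α₂ = α₁·K2/[H⁺] = 0.001174
α₁ + 2α₂ = 0.9351
CA = 0.9351 × 1.97 = 1.84 mmol/L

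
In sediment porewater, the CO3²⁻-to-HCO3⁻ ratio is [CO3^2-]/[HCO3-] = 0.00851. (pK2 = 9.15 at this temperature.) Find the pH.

From K2 = [H⁺][CO3^2-]/[HCO3-]:  pH = pK2 + log₁₀([CO3^2-]/[HCO3-])
log₁₀(0.00851) = -2.070
pH = 9.15 + (-2.070) = 7.08

pH = 7.08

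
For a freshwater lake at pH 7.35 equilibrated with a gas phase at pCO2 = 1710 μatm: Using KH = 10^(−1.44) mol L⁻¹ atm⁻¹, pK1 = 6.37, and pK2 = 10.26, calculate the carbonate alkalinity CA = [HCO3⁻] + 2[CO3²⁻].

CA = 0.594 mmol/L

[CO2*] = KH · pCO2 = 10^(−1.44) × 1710×10^-6 = 6.209×10^-5 mol/L
α₀ = 1/(1 + K1/[H⁺] + K1K2/[H⁺]²) = 1/(1 + 10^+0.98 + 10^-1.93) = 0.09468
DIC = [CO2*]/α₀ = 6.209×10^-5 / 0.09468 = 0.6557 mmol/L
CA = (α₁ + 2α₂)·DIC = (0.9042 + 2×0.001112) × 0.6557 = 0.594 mmol/L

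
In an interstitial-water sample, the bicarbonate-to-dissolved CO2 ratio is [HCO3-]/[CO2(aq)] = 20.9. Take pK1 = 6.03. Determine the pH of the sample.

pH = 7.35

From K1 = [H⁺][HCO3-]/[CO2(aq)]:  pH = pK1 + log₁₀([HCO3-]/[CO2(aq)])
log₁₀(20.9) = +1.320
pH = 6.03 + (+1.320) = 7.35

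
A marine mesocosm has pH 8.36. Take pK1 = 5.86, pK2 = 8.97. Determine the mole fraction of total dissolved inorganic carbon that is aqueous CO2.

α₀ = 1 / (1 + K1/[H⁺] + K1K2/[H⁺]²) = 1 / (1 + 10^+2.50 + 10^+1.89)
   = 1 / (1 + 316.23 + 77.625) = 1/394.85 = 0.002533

α₀ = 0.00253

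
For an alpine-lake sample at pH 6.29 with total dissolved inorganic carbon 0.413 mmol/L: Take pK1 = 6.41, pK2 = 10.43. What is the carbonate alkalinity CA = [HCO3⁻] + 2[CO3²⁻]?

CA = 0.178 mmol/L

CA = [HCO3⁻] + 2[CO3²⁻] = (α₁ + 2α₂)·DIC
At pH 6.29: [H⁺]/K1 = 10^0.12 = 1.3183, K2/[H⁺] = 10^-4.14 = 7.2444×10^-5
α₁ = 1/(1 + 1.3183 + 7.2444×10^-5) = 1/2.3183 = 0.4313; α₂ = α₁·K2/[H⁺] = 3.125×10^-5
α₁ + 2α₂ = 0.4314
CA = 0.4314 × 0.413 = 0.178 mmol/L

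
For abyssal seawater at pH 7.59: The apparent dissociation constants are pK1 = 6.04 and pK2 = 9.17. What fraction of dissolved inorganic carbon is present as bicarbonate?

α₁ = 1 / (1 + [H⁺]/K1 + K2/[H⁺]) = 1 / (1 + 10^-1.55 + 10^-1.58)
   = 1 / (1 + 0.028184 + 0.026303) = 1/1.0545 = 0.9483

α₁ = 0.948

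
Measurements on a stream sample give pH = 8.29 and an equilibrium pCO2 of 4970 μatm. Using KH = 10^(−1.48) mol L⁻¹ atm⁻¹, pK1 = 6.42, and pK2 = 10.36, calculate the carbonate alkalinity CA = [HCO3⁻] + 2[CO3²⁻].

[CO2*] = KH · pCO2 = 10^(−1.48) × 4970×10^-6 = 1.646×10^-4 mol/L
α₀ = 1/(1 + K1/[H⁺] + K1K2/[H⁺]²) = 1/(1 + 10^+1.87 + 10^-0.20) = 0.01320
DIC = [CO2*]/α₀ = 1.646×10^-4 / 0.01320 = 12.47 mmol/L
CA = (α₁ + 2α₂)·DIC = (0.9785 + 2×0.008328) × 12.47 = 12.4 mmol/L

CA = 12.4 mmol/L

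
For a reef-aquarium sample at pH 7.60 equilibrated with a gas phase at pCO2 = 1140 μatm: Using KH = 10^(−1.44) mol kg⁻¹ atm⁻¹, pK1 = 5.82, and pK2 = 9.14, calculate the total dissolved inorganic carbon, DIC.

[CO2*] = KH · pCO2 = 10^(−1.44) × 1140×10^-6 = 4.139×10^-5 mol/kg
α₀ = 1/(1 + K1/[H⁺] + K1K2/[H⁺]²) = 1/(1 + 10^+1.78 + 10^+0.24) = 0.01587
DIC = [CO2*]/α₀ = 4.139×10^-5 / 0.01587 = 2.61 mmol/kg

DIC = 2.61 mmol/kg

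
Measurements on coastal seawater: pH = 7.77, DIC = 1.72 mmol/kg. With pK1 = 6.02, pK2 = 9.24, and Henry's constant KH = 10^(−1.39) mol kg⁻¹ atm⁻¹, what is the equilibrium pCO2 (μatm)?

α₀ = 1 / (1 + K1/[H⁺] + K1K2/[H⁺]²) = 1 / (1 + 10^+1.75 + 10^+0.28)
   = 1 / (1 + 56.234 + 1.9055) = 1/59.140 = 0.01691
[CO2*] = α₀ × DIC = 0.01691 × 1.72 = 0.02908 mmol/kg
pCO2 = [CO2*]/KH = 2.908×10^-5 / 4.074×10^-2 = 714 μatm

pCO2 = 714 μatm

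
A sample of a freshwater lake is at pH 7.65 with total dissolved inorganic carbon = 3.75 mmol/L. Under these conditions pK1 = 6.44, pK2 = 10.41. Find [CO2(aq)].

α₀ = 1 / (1 + K1/[H⁺] + K1K2/[H⁺]²) = 1 / (1 + 10^+1.21 + 10^-1.55)
   = 1 / (1 + 16.218 + 0.028184) = 1/17.246 = 0.05798
[CO2*] = α₀ × DIC = 0.05798 × 3.75 = 0.217 mmol/L

[CO2*] = 0.217 mmol/L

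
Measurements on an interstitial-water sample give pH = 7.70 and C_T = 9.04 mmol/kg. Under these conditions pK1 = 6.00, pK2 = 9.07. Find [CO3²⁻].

[CO3²⁻] = 0.363 mmol/kg

α₂ = 1 / (1 + [H⁺]/K2 + [H⁺]²/(K1K2)) = 1 / (1 + 10^+1.37 + 10^-0.33)
   = 1 / (1 + 23.442 + 0.46774) = 1/24.910 = 0.04014
[CO3²⁻] = α₂ × DIC = 0.04014 × 9.04 = 0.363 mmol/kg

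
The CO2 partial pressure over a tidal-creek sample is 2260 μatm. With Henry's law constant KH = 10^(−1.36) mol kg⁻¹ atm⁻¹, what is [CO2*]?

[CO2*] = 98.7 μmol/kg

KH = 10^(−1.36) = 4.365×10^-2 mol kg⁻¹ atm⁻¹
[CO2*] = KH · pCO2 = 4.365×10^-2 × 2260×10^-6 atm = 9.87×10^-5 mol/kg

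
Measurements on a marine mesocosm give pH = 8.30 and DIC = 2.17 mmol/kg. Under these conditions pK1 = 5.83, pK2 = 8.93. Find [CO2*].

[CO2*] = 5.94 μmol/kg

α₀ = 1 / (1 + K1/[H⁺] + K1K2/[H⁺]²) = 1 / (1 + 10^+2.47 + 10^+1.84)
   = 1 / (1 + 295.12 + 69.183) = 1/365.30 = 0.002737
[CO2*] = α₀ × DIC = 0.002737 × 2.17 = 0.00594 mmol/kg = 5.94 μmol/kg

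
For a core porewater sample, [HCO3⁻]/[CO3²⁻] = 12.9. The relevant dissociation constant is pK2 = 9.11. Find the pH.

pH = 8.00

From K2 = [H⁺][CO3²⁻]/[HCO3⁻]:  pH = pK2 − log₁₀([HCO3⁻]/[CO3²⁻])
log₁₀(12.9) = +1.111
pH = 9.11 − (+1.111) = 8.00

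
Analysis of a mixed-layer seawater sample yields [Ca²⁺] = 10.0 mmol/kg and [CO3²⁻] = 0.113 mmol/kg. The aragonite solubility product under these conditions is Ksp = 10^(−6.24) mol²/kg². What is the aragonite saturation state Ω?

Ksp = 10^(−6.24) = 5.754×10^-7
Ω = [Ca²⁺][CO3²⁻]/Ksp = (10.0×10^-3)(0.113×10^-3) / 5.754×10^-7 = 1.96

Ω = 1.96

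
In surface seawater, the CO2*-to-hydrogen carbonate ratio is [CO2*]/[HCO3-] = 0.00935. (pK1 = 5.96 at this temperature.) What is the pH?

pH = 7.99

From K1 = [H⁺][HCO3-]/[CO2*]:  pH = pK1 − log₁₀([CO2*]/[HCO3-])
log₁₀(0.00935) = -2.029
pH = 5.96 − (-2.029) = 7.99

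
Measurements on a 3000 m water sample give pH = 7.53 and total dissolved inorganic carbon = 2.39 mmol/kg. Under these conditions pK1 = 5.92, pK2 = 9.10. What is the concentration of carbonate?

[CO3²⁻] = 0.0612 mmol/kg

α₂ = 1 / (1 + [H⁺]/K2 + [H⁺]²/(K1K2)) = 1 / (1 + 10^+1.57 + 10^-0.04)
   = 1 / (1 + 37.154 + 0.91201) = 1/39.066 = 0.02560
[CO3²⁻] = α₂ × DIC = 0.02560 × 2.39 = 0.0612 mmol/kg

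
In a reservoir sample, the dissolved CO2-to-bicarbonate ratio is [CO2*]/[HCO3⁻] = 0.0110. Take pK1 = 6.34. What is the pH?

From K1 = [H⁺][HCO3⁻]/[CO2*]:  pH = pK1 − log₁₀([CO2*]/[HCO3⁻])
log₁₀(0.0110) = -1.959
pH = 6.34 − (-1.959) = 8.30

pH = 8.30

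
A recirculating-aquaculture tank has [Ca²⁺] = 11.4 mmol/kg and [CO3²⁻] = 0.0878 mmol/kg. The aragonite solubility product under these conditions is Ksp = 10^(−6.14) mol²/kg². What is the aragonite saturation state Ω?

Ω = 1.38

Ksp = 10^(−6.14) = 7.244×10^-7
Ω = [Ca²⁺][CO3²⁻]/Ksp = (11.4×10^-3)(0.0878×10^-3) / 7.244×10^-7 = 1.38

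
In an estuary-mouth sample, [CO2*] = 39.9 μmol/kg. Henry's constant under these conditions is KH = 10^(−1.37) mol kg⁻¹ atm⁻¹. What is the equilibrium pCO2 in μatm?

pCO2 = 935 μatm

KH = 10^(−1.37) = 4.266×10^-2 mol kg⁻¹ atm⁻¹
pCO2 = [CO2*]/KH = 39.9×10^-6 / 4.266×10^-2 = 9.35×10^-4 atm = 935 μatm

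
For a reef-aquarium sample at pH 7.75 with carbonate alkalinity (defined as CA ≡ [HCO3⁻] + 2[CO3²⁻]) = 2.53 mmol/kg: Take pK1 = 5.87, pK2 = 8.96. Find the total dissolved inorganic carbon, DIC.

CA = [HCO3⁻] + 2[CO3²⁻] = (α₁ + 2α₂)·DIC
At pH 7.75: [H⁺]/K1 = 10^-1.88 = 0.013183, K2/[H⁺] = 10^-1.21 = 0.061660
α₁ = 1/(1 + 0.013183 + 0.061660) = 1/1.0748 = 0.9304; α₂ = α₁·K2/[H⁺] = 0.05737
α₁ + 2α₂ = 1.0451
DIC = CA / (α₁ + 2α₂) = 2.53 / 1.0451 = 2.42 mmol/kg

DIC = 2.42 mmol/kg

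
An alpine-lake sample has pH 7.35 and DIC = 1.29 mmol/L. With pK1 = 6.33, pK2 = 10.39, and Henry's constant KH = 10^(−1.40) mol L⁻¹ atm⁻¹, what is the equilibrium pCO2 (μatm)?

α₀ = 1 / (1 + K1/[H⁺] + K1K2/[H⁺]²) = 1 / (1 + 10^+1.02 + 10^-2.02)
   = 1 / (1 + 10.471 + 0.0095499) = 1/11.481 = 0.08710
[CO2*] = α₀ × DIC = 0.08710 × 1.29 = 0.1124 mmol/L
pCO2 = [CO2*]/KH = 1.124×10^-4 / 3.981×10^-2 = 2820 μatm

pCO2 = 2820 μatm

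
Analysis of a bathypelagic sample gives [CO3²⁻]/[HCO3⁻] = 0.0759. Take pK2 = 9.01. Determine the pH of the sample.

From K2 = [H⁺][CO3²⁻]/[HCO3⁻]:  pH = pK2 + log₁₀([CO3²⁻]/[HCO3⁻])
log₁₀(0.0759) = -1.120
pH = 9.01 + (-1.120) = 7.89

pH = 7.89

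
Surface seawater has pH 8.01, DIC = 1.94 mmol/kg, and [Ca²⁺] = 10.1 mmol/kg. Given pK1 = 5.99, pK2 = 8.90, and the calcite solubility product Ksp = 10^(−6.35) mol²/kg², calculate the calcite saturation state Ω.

Ω = 4.96

α₂ = 1 / (1 + [H⁺]/K2 + [H⁺]²/(K1K2)) = 1 / (1 + 10^+0.89 + 10^-1.13)
   = 1 / (1 + 7.7625 + 0.074131) = 1/8.8366 = 0.1132
[CO3²⁻] = α₂ × DIC = 0.1132 × 1.94 = 0.2195 mmol/kg
Ksp = 10^(−6.35) = 4.467×10^-7
Ω = [Ca²⁺][CO3²⁻]/Ksp = (10.1×10^-3)(2.195×10^-4) / 4.467×10^-7 = 4.96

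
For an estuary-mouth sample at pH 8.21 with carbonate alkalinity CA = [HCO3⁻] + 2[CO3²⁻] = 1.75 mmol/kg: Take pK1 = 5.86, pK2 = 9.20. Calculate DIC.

DIC = 1.61 mmol/kg

CA = [HCO3⁻] + 2[CO3²⁻] = (α₁ + 2α₂)·DIC
At pH 8.21: [H⁺]/K1 = 10^-2.35 = 0.0044668, K2/[H⁺] = 10^-0.99 = 0.10233
α₁ = 1/(1 + 0.0044668 + 0.10233) = 1/1.1068 = 0.9035; α₂ = α₁·K2/[H⁺] = 0.09246
α₁ + 2α₂ = 1.0884
DIC = CA / (α₁ + 2α₂) = 1.75 / 1.0884 = 1.61 mmol/kg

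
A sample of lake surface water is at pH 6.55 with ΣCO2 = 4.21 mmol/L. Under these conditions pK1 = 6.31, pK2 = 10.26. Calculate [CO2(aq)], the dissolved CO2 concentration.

[CO2*] = 1.54 mmol/L

α₀ = 1 / (1 + K1/[H⁺] + K1K2/[H⁺]²) = 1 / (1 + 10^+0.24 + 10^-3.47)
   = 1 / (1 + 1.7378 + 0.00033884) = 1/2.7381 = 0.3652
[CO2*] = α₀ × DIC = 0.3652 × 4.21 = 1.54 mmol/L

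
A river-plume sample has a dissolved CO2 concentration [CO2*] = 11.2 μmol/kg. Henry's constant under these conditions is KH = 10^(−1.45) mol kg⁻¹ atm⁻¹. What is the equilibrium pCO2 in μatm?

KH = 10^(−1.45) = 3.548×10^-2 mol kg⁻¹ atm⁻¹
pCO2 = [CO2*]/KH = 11.2×10^-6 / 3.548×10^-2 = 3.16×10^-4 atm = 316 μatm

pCO2 = 316 μatm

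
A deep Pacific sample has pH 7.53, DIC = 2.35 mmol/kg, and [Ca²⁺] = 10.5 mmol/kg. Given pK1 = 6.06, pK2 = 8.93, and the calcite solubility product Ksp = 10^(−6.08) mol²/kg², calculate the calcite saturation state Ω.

α₂ = 1 / (1 + [H⁺]/K2 + [H⁺]²/(K1K2)) = 1 / (1 + 10^+1.40 + 10^-0.07)
   = 1 / (1 + 25.119 + 0.85114) = 1/26.970 = 0.03708
[CO3²⁻] = α₂ × DIC = 0.03708 × 2.35 = 0.08713 mmol/kg
Ksp = 10^(−6.08) = 8.318×10^-7
Ω = [Ca²⁺][CO3²⁻]/Ksp = (10.5×10^-3)(8.713×10^-5) / 8.318×10^-7 = 1.10

Ω = 1.10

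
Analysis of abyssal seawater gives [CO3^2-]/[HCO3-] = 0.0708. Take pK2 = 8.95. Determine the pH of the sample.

pH = 7.80

From K2 = [H⁺][CO3^2-]/[HCO3-]:  pH = pK2 + log₁₀([CO3^2-]/[HCO3-])
log₁₀(0.0708) = -1.150
pH = 8.95 + (-1.150) = 7.80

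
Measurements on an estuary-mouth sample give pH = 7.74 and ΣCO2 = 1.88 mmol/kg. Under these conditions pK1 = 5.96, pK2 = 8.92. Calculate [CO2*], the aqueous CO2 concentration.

[CO2*] = 0.0288 mmol/kg

α₀ = 1 / (1 + K1/[H⁺] + K1K2/[H⁺]²) = 1 / (1 + 10^+1.78 + 10^+0.60)
   = 1 / (1 + 60.256 + 3.9811) = 1/65.237 = 0.01533
[CO2*] = α₀ × DIC = 0.01533 × 1.88 = 0.0288 mmol/kg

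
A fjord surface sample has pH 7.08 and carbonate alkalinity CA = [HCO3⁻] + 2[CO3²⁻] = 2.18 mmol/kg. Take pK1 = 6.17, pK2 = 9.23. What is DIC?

CA = [HCO3⁻] + 2[CO3²⁻] = (α₁ + 2α₂)·DIC
At pH 7.08: [H⁺]/K1 = 10^-0.91 = 0.12303, K2/[H⁺] = 10^-2.15 = 0.0070795
α₁ = 1/(1 + 0.12303 + 0.0070795) = 1/1.1301 = 0.8849; α₂ = α₁·K2/[H⁺] = 0.006264
α₁ + 2α₂ = 0.8974
DIC = CA / (α₁ + 2α₂) = 2.18 / 0.8974 = 2.43 mmol/kg

DIC = 2.43 mmol/kg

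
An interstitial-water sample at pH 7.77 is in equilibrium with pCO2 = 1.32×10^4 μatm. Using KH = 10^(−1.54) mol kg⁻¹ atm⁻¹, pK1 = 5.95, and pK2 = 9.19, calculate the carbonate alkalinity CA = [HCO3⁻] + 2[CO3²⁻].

[CO2*] = KH · pCO2 = 10^(−1.54) × 1.32×10^4×10^-6 = 3.807×10^-4 mol/kg
α₀ = 1/(1 + K1/[H⁺] + K1K2/[H⁺]²) = 1/(1 + 10^+1.82 + 10^+0.40) = 0.01437
DIC = [CO2*]/α₀ = 3.807×10^-4 / 0.01437 = 26.49 mmol/kg
CA = (α₁ + 2α₂)·DIC = (0.9495 + 2×0.03610) × 26.49 = 27.1 mmol/kg

CA = 27.1 mmol/kg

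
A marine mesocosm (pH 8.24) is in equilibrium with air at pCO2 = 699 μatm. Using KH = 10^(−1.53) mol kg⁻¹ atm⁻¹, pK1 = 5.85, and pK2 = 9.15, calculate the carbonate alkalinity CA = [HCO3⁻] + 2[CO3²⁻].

[CO2*] = KH · pCO2 = 10^(−1.53) × 699×10^-6 = 2.063×10^-5 mol/kg
α₀ = 1/(1 + K1/[H⁺] + K1K2/[H⁺]²) = 1/(1 + 10^+2.39 + 10^+1.48) = 0.003614
DIC = [CO2*]/α₀ = 2.063×10^-5 / 0.003614 = 5.707 mmol/kg
CA = (α₁ + 2α₂)·DIC = (0.8872 + 2×0.1092) × 5.707 = 6.31 mmol/kg

CA = 6.31 mmol/kg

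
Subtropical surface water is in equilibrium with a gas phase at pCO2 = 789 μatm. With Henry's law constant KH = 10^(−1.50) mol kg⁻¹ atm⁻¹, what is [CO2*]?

KH = 10^(−1.50) = 3.162×10^-2 mol kg⁻¹ atm⁻¹
[CO2*] = KH · pCO2 = 3.162×10^-2 × 789×10^-6 atm = 2.50×10^-5 mol/kg

[CO2*] = 25.0 μmol/kg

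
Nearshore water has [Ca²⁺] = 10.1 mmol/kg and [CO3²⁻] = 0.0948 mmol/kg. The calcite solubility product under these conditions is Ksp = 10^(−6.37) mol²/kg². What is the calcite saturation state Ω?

Ksp = 10^(−6.37) = 4.266×10^-7
Ω = [Ca²⁺][CO3²⁻]/Ksp = (10.1×10^-3)(0.0948×10^-3) / 4.266×10^-7 = 2.24

Ω = 2.24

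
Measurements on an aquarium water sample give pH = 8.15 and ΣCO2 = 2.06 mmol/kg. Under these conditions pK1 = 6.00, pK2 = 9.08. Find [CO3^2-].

[CO3²⁻] = 0.215 mmol/kg

α₂ = 1 / (1 + [H⁺]/K2 + [H⁺]²/(K1K2)) = 1 / (1 + 10^+0.93 + 10^-1.22)
   = 1 / (1 + 8.5114 + 0.060256) = 1/9.5716 = 0.1045
[CO3²⁻] = α₂ × DIC = 0.1045 × 2.06 = 0.215 mmol/kg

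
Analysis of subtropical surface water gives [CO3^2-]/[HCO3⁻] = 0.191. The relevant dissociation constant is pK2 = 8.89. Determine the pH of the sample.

pH = 8.17

From K2 = [H⁺][CO3^2-]/[HCO3⁻]:  pH = pK2 + log₁₀([CO3^2-]/[HCO3⁻])
log₁₀(0.191) = -0.719
pH = 8.89 + (-0.719) = 8.17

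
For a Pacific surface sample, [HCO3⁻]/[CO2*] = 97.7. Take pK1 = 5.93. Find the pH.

From K1 = [H⁺][HCO3⁻]/[CO2*]:  pH = pK1 + log₁₀([HCO3⁻]/[CO2*])
log₁₀(97.7) = +1.990
pH = 5.93 + (+1.990) = 7.92

pH = 7.92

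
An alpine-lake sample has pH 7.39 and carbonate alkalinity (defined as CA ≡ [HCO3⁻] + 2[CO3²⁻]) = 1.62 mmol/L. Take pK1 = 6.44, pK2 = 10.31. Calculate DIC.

CA = [HCO3⁻] + 2[CO3²⁻] = (α₁ + 2α₂)·DIC
At pH 7.39: [H⁺]/K1 = 10^-0.95 = 0.11220, K2/[H⁺] = 10^-2.92 = 0.0012023
α₁ = 1/(1 + 0.11220 + 0.0012023) = 1/1.1134 = 0.8981; α₂ = α₁·K2/[H⁺] = 0.001080
α₁ + 2α₂ = 0.9003
DIC = CA / (α₁ + 2α₂) = 1.62 / 0.9003 = 1.80 mmol/L

DIC = 1.80 mmol/L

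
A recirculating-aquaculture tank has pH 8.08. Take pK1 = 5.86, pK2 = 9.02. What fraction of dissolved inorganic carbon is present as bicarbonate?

α₁ = 0.892

α₁ = 1 / (1 + [H⁺]/K1 + K2/[H⁺]) = 1 / (1 + 10^-2.22 + 10^-0.94)
   = 1 / (1 + 0.0060256 + 0.11482) = 1/1.1208 = 0.8922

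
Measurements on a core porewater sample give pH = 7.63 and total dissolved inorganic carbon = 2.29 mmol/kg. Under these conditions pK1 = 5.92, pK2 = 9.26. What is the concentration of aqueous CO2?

α₀ = 1 / (1 + K1/[H⁺] + K1K2/[H⁺]²) = 1 / (1 + 10^+1.71 + 10^+0.08)
   = 1 / (1 + 51.286 + 1.2023) = 1/53.488 = 0.01870
[CO2*] = α₀ × DIC = 0.01870 × 2.29 = 0.0428 mmol/kg

[CO2*] = 0.0428 mmol/kg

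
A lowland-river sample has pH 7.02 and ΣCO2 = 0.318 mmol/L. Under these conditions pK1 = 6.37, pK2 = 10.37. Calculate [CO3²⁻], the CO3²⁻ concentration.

α₂ = 1 / (1 + [H⁺]/K2 + [H⁺]²/(K1K2)) = 1 / (1 + 10^+3.35 + 10^+2.70)
   = 1 / (1 + 2238.7 + 501.19) = 1/2740.9 = 0.0003648
[CO3²⁻] = α₂ × DIC = 0.0003648 × 0.318 = 0.000116 mmol/L = 0.116 μmol/L

[CO3²⁻] = 0.116 μmol/L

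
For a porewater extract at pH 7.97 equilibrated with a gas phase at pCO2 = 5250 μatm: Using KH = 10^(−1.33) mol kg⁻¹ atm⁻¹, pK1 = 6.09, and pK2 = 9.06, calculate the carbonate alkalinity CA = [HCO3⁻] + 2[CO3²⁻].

CA = 21.7 mmol/kg

[CO2*] = KH · pCO2 = 10^(−1.33) × 5250×10^-6 = 2.456×10^-4 mol/kg
α₀ = 1/(1 + K1/[H⁺] + K1K2/[H⁺]²) = 1/(1 + 10^+1.88 + 10^+0.79) = 0.01204
DIC = [CO2*]/α₀ = 2.456×10^-4 / 0.01204 = 20.39 mmol/kg
CA = (α₁ + 2α₂)·DIC = (0.9137 + 2×0.07427) × 20.39 = 21.7 mmol/kg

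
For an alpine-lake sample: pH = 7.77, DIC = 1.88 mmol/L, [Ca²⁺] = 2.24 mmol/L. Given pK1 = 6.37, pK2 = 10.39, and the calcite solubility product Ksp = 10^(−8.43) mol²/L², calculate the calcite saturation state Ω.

Ω = 2.61

α₂ = 1 / (1 + [H⁺]/K2 + [H⁺]²/(K1K2)) = 1 / (1 + 10^+2.62 + 10^+1.22)
   = 1 / (1 + 416.87 + 16.596) = 1/434.47 = 0.002302
[CO3²⁻] = α₂ × DIC = 0.002302 × 1.88 = 0.004327 mmol/L = 4.327 μmol/L
Ksp = 10^(−8.43) = 3.715×10^-9
Ω = [Ca²⁺][CO3²⁻]/Ksp = (2.24×10^-3)(4.327×10^-6) / 3.715×10^-9 = 2.61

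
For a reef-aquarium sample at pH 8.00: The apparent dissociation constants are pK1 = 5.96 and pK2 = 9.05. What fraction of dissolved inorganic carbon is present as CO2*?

α₀ = 1 / (1 + K1/[H⁺] + K1K2/[H⁺]²) = 1 / (1 + 10^+2.04 + 10^+0.99)
   = 1 / (1 + 109.65 + 9.7724) = 1/120.42 = 0.008304

α₀ = 0.00830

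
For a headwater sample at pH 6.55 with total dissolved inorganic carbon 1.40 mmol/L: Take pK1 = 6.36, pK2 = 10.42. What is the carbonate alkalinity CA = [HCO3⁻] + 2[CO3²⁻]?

CA = 0.851 mmol/L

CA = [HCO3⁻] + 2[CO3²⁻] = (α₁ + 2α₂)·DIC
At pH 6.55: [H⁺]/K1 = 10^-0.19 = 0.64565, K2/[H⁺] = 10^-3.87 = 0.00013490
α₁ = 1/(1 + 0.64565 + 0.00013490) = 1/1.6458 = 0.6076; α₂ = α₁·K2/[H⁺] = 8.196×10^-5
α₁ + 2α₂ = 0.6078
CA = 0.6078 × 1.40 = 0.851 mmol/L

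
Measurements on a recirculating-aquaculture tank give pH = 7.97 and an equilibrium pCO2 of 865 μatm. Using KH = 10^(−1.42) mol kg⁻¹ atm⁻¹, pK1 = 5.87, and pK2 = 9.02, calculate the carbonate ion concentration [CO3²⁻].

[CO3²⁻] = 0.369 mmol/kg

[CO2*] = KH · pCO2 = 10^(−1.42) × 865×10^-6 = 3.289×10^-5 mol/kg
α₀ = 1/(1 + K1/[H⁺] + K1K2/[H⁺]²) = 1/(1 + 10^+2.10 + 10^+1.05) = 0.007240
DIC = [CO2*]/α₀ = 3.289×10^-5 / 0.007240 = 4.542 mmol/kg
[CO3²⁻] = α₂·DIC; α₂ = 0.08124, so [CO3²⁻] = 0.08124 × 4.542 = 0.369 mmol/kg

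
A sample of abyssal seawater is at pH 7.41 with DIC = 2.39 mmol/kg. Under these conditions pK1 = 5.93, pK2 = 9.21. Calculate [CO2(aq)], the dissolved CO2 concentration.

[CO2*] = 0.0754 mmol/kg

α₀ = 1 / (1 + K1/[H⁺] + K1K2/[H⁺]²) = 1 / (1 + 10^+1.48 + 10^-0.32)
   = 1 / (1 + 30.200 + 0.47863) = 1/31.678 = 0.03157
[CO2*] = α₀ × DIC = 0.03157 × 2.39 = 0.0754 mmol/kg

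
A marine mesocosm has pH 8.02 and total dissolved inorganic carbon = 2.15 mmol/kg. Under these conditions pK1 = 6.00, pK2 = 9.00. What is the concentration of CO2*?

α₀ = 1 / (1 + K1/[H⁺] + K1K2/[H⁺]²) = 1 / (1 + 10^+2.02 + 10^+1.04)
   = 1 / (1 + 104.71 + 10.965) = 1/116.68 = 0.008571
[CO2*] = α₀ × DIC = 0.008571 × 2.15 = 0.0184 mmol/kg = 18.4 μmol/kg

[CO2*] = 18.4 μmol/kg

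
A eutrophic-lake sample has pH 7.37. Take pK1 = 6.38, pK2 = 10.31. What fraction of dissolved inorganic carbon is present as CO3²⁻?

α₂ = 0.00104

α₂ = 1 / (1 + [H⁺]/K2 + [H⁺]²/(K1K2)) = 1 / (1 + 10^+2.94 + 10^+1.95)
   = 1 / (1 + 870.96 + 89.125) = 1/961.09 = 0.001040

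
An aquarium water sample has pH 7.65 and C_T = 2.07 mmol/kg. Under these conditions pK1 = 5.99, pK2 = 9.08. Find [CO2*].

α₀ = 1 / (1 + K1/[H⁺] + K1K2/[H⁺]²) = 1 / (1 + 10^+1.66 + 10^+0.23)
   = 1 / (1 + 45.709 + 1.6982) = 1/48.407 = 0.02066
[CO2*] = α₀ × DIC = 0.02066 × 2.07 = 0.0428 mmol/kg

[CO2*] = 0.0428 mmol/kg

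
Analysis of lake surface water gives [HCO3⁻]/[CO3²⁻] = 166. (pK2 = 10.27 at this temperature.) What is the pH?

pH = 8.05

From K2 = [H⁺][CO3²⁻]/[HCO3⁻]:  pH = pK2 − log₁₀([HCO3⁻]/[CO3²⁻])
log₁₀(166) = +2.220
pH = 10.27 − (+2.220) = 8.05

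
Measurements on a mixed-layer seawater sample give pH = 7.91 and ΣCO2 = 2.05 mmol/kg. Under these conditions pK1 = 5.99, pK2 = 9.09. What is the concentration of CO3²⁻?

α₂ = 1 / (1 + [H⁺]/K2 + [H⁺]²/(K1K2)) = 1 / (1 + 10^+1.18 + 10^-0.74)
   = 1 / (1 + 15.136 + 0.18197) = 1/16.318 = 0.06128
[CO3²⁻] = α₂ × DIC = 0.06128 × 2.05 = 0.126 mmol/kg

[CO3²⁻] = 0.126 mmol/kg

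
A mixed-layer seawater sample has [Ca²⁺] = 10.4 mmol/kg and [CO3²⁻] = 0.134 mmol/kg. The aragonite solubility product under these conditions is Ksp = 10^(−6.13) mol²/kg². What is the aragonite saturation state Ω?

Ω = 1.88

Ksp = 10^(−6.13) = 7.413×10^-7
Ω = [Ca²⁺][CO3²⁻]/Ksp = (10.4×10^-3)(0.134×10^-3) / 7.413×10^-7 = 1.88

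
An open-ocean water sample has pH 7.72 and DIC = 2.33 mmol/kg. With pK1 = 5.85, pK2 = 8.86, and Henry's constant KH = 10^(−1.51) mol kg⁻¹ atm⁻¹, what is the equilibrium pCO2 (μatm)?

α₀ = 1 / (1 + K1/[H⁺] + K1K2/[H⁺]²) = 1 / (1 + 10^+1.87 + 10^+0.73)
   = 1 / (1 + 74.131 + 5.3703) = 1/80.501 = 0.01242
[CO2*] = α₀ × DIC = 0.01242 × 2.33 = 0.02894 mmol/kg
pCO2 = [CO2*]/KH = 2.894×10^-5 / 3.090×10^-2 = 937 μatm

pCO2 = 937 μatm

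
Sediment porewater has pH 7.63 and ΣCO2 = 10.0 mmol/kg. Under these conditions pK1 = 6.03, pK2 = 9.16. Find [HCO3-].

[HCO3⁻] = 9.48 mmol/kg

α₁ = 1 / (1 + [H⁺]/K1 + K2/[H⁺]) = 1 / (1 + 10^-1.60 + 10^-1.53)
   = 1 / (1 + 0.025119 + 0.029512) = 1/1.0546 = 0.9482
[HCO3⁻] = α₁ × DIC = 0.9482 × 10.0 = 9.48 mmol/kg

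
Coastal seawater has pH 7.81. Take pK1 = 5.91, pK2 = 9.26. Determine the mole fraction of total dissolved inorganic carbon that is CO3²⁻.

α₂ = 1 / (1 + [H⁺]/K2 + [H⁺]²/(K1K2)) = 1 / (1 + 10^+1.45 + 10^-0.45)
   = 1 / (1 + 28.184 + 0.35481) = 1/29.539 = 0.03385

α₂ = 0.0339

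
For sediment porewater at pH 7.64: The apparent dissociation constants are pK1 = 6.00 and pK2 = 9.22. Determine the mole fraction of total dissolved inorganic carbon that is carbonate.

α₂ = 0.0251

α₂ = 1 / (1 + [H⁺]/K2 + [H⁺]²/(K1K2)) = 1 / (1 + 10^+1.58 + 10^-0.06)
   = 1 / (1 + 38.019 + 0.87096) = 1/39.890 = 0.02507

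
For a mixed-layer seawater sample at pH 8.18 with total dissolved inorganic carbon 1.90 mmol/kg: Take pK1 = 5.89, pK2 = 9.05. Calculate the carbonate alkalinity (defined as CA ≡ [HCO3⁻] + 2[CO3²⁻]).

CA = [HCO3⁻] + 2[CO3²⁻] = (α₁ + 2α₂)·DIC
At pH 8.18: [H⁺]/K1 = 10^-2.29 = 0.0051286, K2/[H⁺] = 10^-0.87 = 0.13490
α₁ = 1/(1 + 0.0051286 + 0.13490) = 1/1.1400 = 0.8772; α₂ = α₁·K2/[H⁺] = 0.1183
α₁ + 2α₂ = 1.1138
CA = 1.1138 × 1.90 = 2.12 mmol/kg

CA = 2.12 mmol/kg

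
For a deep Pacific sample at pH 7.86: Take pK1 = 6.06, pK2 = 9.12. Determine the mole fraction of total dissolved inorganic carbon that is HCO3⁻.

α₁ = 1 / (1 + [H⁺]/K1 + K2/[H⁺]) = 1 / (1 + 10^-1.80 + 10^-1.26)
   = 1 / (1 + 0.015849 + 0.054954) = 1/1.0708 = 0.9339

α₁ = 0.934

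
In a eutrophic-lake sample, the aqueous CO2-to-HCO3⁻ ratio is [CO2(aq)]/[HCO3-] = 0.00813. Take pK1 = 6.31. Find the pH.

pH = 8.40

From K1 = [H⁺][HCO3-]/[CO2(aq)]:  pH = pK1 − log₁₀([CO2(aq)]/[HCO3-])
log₁₀(0.00813) = -2.090
pH = 6.31 − (-2.090) = 8.40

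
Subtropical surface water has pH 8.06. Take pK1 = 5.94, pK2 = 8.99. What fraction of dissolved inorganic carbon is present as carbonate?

α₂ = 1 / (1 + [H⁺]/K2 + [H⁺]²/(K1K2)) = 1 / (1 + 10^+0.93 + 10^-1.19)
   = 1 / (1 + 8.5114 + 0.064565) = 1/9.5759 = 0.1044

α₂ = 0.104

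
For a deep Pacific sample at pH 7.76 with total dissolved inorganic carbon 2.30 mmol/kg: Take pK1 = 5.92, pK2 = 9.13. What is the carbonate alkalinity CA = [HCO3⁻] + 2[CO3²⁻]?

CA = 2.36 mmol/kg

CA = [HCO3⁻] + 2[CO3²⁻] = (α₁ + 2α₂)·DIC
At pH 7.76: [H⁺]/K1 = 10^-1.84 = 0.014454, K2/[H⁺] = 10^-1.37 = 0.042658
α₁ = 1/(1 + 0.014454 + 0.042658) = 1/1.0571 = 0.9460; α₂ = α₁·K2/[H⁺] = 0.04035
α₁ + 2α₂ = 1.0267
CA = 1.0267 × 2.30 = 2.36 mmol/kg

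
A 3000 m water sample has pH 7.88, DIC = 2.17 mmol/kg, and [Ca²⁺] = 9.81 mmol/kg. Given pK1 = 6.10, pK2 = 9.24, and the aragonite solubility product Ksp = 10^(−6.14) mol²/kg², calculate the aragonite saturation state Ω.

Ω = 1.21

α₂ = 1 / (1 + [H⁺]/K2 + [H⁺]²/(K1K2)) = 1 / (1 + 10^+1.36 + 10^-0.42)
   = 1 / (1 + 22.909 + 0.38019) = 1/24.289 = 0.04117
[CO3²⁻] = α₂ × DIC = 0.04117 × 2.17 = 0.08934 mmol/kg
Ksp = 10^(−6.14) = 7.244×10^-7
Ω = [Ca²⁺][CO3²⁻]/Ksp = (9.81×10^-3)(8.934×10^-5) / 7.244×10^-7 = 1.21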